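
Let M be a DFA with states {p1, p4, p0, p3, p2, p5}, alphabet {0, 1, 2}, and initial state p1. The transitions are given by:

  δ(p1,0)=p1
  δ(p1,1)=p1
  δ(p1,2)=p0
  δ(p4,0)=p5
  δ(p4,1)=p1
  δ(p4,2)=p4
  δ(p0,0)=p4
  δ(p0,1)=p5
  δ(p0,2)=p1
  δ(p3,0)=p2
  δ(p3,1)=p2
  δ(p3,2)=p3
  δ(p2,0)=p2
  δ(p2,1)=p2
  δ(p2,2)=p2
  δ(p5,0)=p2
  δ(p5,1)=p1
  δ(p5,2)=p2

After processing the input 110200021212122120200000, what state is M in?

p2

start at p1
read '1': p1 → p1
read '1': p1 → p1
read '0': p1 → p1
read '2': p1 → p0
read '0': p0 → p4
read '0': p4 → p5
read '0': p5 → p2
read '2': p2 → p2
read '1': p2 → p2
read '2': p2 → p2
read '1': p2 → p2
read '2': p2 → p2
read '1': p2 → p2
read '2': p2 → p2
read '2': p2 → p2
read '1': p2 → p2
read '2': p2 → p2
read '0': p2 → p2
read '2': p2 → p2
read '0': p2 → p2
read '0': p2 → p2
read '0': p2 → p2
read '0': p2 → p2
read '0': p2 → p2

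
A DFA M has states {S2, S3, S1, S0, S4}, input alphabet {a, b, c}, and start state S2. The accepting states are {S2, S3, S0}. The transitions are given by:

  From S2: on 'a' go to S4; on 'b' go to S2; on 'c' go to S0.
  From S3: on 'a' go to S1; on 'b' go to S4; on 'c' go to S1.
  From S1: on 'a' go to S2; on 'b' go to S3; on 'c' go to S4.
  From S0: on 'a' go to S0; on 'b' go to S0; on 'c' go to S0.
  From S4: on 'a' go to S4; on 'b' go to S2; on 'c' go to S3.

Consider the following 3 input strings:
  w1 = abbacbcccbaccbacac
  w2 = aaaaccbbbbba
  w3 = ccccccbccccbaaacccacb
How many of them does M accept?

w1:
  start at S2
  read 'a': S2 → S4
  read 'b': S4 → S2
  read 'b': S2 → S2
  read 'a': S2 → S4
  read 'c': S4 → S3
  read 'b': S3 → S4
  read 'c': S4 → S3
  read 'c': S3 → S1
  read 'c': S1 → S4
  read 'b': S4 → S2
  read 'a': S2 → S4
  read 'c': S4 → S3
  read 'c': S3 → S1
  read 'b': S1 → S3
  read 'a': S3 → S1
  read 'c': S1 → S4
  read 'a': S4 → S4
  read 'c': S4 → S3
  end S3, accepted
w2:
  start at S2
  read 'a': S2 → S4
  read 'a': S4 → S4
  read 'a': S4 → S4
  read 'a': S4 → S4
  read 'c': S4 → S3
  read 'c': S3 → S1
  read 'b': S1 → S3
  read 'b': S3 → S4
  read 'b': S4 → S2
  read 'b': S2 → S2
  read 'b': S2 → S2
  read 'a': S2 → S4
  end S4, rejected
w3:
  start at S2
  read 'c': S2 → S0
  read 'c': S0 → S0
  read 'c': S0 → S0
  read 'c': S0 → S0
  read 'c': S0 → S0
  read 'c': S0 → S0
  read 'b': S0 → S0
  read 'c': S0 → S0
  read 'c': S0 → S0
  read 'c': S0 → S0
  read 'c': S0 → S0
  read 'b': S0 → S0
  read 'a': S0 → S0
  read 'a': S0 → S0
  read 'a': S0 → S0
  read 'c': S0 → S0
  read 'c': S0 → S0
  read 'c': S0 → S0
  read 'a': S0 → S0
  read 'c': S0 → S0
  read 'b': S0 → S0
  end S0, accepted

2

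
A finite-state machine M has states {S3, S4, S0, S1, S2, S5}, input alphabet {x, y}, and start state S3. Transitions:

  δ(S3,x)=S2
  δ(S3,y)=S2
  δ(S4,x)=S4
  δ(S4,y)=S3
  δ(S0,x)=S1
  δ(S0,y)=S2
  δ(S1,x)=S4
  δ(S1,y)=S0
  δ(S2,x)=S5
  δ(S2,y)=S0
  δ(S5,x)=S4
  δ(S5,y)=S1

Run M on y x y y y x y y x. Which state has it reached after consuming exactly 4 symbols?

Trace: S3 -y-> S2 -x-> S5 -y-> S1 -y-> S0
After 4 symbols: S0.

S0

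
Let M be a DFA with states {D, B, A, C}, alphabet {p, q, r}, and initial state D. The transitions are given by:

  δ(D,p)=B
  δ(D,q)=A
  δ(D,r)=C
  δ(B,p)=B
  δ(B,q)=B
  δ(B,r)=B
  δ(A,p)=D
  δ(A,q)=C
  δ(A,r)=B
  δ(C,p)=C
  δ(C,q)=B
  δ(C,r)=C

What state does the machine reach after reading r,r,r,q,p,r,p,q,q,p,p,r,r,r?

B

D → C → C → C → B → B → B → B → B → B → B → B → B → B → B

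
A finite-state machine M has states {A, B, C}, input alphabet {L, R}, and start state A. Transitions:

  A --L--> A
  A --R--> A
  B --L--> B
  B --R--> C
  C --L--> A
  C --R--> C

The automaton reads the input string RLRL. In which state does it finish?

start at A
read 'R': A → A
read 'L': A → A
read 'R': A → A
read 'L': A → A

A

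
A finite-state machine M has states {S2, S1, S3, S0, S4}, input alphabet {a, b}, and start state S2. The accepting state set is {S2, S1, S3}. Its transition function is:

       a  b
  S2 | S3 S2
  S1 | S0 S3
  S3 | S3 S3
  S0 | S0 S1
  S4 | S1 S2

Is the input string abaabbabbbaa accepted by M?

Trace: S2 -a-> S3 -b-> S3 -a-> S3 -a-> S3 -b-> S3 -b-> S3 -a-> S3 -b-> S3 -b-> S3 -b-> S3 -a-> S3 -a-> S3
End state S3 is accepting.

Yes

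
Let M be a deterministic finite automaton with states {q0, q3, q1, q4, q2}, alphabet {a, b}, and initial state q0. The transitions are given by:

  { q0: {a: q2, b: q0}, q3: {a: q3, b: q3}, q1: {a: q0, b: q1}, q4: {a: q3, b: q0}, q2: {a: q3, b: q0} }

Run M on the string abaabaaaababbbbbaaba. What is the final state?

q3

Trace: q0 -a-> q2 -b-> q0 -a-> q2 -a-> q3 -b-> q3 -a-> q3 -a-> q3 -a-> q3 -a-> q3 -b-> q3 -a-> q3 -b-> q3 -b-> q3 -b-> q3 -b-> q3 -b-> q3 -a-> q3 -a-> q3 -b-> q3 -a-> q3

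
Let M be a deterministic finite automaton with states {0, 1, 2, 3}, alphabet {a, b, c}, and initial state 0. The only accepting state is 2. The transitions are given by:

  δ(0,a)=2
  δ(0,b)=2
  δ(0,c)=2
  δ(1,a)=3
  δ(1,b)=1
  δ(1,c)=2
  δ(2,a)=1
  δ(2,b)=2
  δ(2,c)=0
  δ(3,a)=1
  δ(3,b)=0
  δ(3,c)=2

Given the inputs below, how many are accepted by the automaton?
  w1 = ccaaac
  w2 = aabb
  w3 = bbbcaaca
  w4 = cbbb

2

w1: Trace: 0 -c-> 2 -c-> 0 -a-> 2 -a-> 1 -a-> 3 -c-> 2  → end 2, accepted
w2: Trace: 0 -a-> 2 -a-> 1 -b-> 1 -b-> 1  → end 1, rejected
w3: Trace: 0 -b-> 2 -b-> 2 -b-> 2 -c-> 0 -a-> 2 -a-> 1 -c-> 2 -a-> 1  → end 1, rejected
w4: Trace: 0 -c-> 2 -b-> 2 -b-> 2 -b-> 2  → end 2, accepted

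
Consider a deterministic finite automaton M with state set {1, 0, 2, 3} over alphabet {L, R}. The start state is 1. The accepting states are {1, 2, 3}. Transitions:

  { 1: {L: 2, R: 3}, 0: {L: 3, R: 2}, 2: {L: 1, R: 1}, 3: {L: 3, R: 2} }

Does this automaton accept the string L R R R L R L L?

Yes

start at 1
read 'L': 1 → 2
read 'R': 2 → 1
read 'R': 1 → 3
read 'R': 3 → 2
read 'L': 2 → 1
read 'R': 1 → 3
read 'L': 3 → 3
read 'L': 3 → 3
End state 3 is accepting.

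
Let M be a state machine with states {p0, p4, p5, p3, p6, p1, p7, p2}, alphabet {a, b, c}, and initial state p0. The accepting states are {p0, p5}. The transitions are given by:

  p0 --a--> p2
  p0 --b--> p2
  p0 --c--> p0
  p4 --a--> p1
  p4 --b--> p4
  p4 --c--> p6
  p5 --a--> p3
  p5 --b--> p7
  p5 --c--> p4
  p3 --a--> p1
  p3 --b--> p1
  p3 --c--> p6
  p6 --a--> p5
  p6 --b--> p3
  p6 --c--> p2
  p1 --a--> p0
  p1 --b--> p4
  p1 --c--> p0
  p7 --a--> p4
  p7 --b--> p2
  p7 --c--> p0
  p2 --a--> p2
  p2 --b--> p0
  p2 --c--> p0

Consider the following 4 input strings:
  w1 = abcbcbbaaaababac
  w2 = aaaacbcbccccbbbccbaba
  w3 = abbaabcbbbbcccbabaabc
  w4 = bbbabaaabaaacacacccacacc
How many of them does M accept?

w1: Trace: p0 -a-> p2 -b-> p0 -c-> p0 -b-> p2 -c-> p0 -b-> p2 -b-> p0 -a-> p2 -a-> p2 -a-> p2 -a-> p2 -b-> p0 -a-> p2 -b-> p0 -a-> p2 -c-> p0  → end p0, accepted
w2: Trace: p0 -a-> p2 -a-> p2 -a-> p2 -a-> p2 -c-> p0 -b-> p2 -c-> p0 -b-> p2 -c-> p0 -c-> p0 -c-> p0 -c-> p0 -b-> p2 -b-> p0 -b-> p2 -c-> p0 -c-> p0 -b-> p2 -a-> p2 -b-> p0 -a-> p2  → end p2, rejected
w3: Trace: p0 -a-> p2 -b-> p0 -b-> p2 -a-> p2 -a-> p2 -b-> p0 -c-> p0 -b-> p2 -b-> p0 -b-> p2 -b-> p0 -c-> p0 -c-> p0 -c-> p0 -b-> p2 -a-> p2 -b-> p0 -a-> p2 -a-> p2 -b-> p0 -c-> p0  → end p0, accepted
w4: Trace: p0 -b-> p2 -b-> p0 -b-> p2 -a-> p2 -b-> p0 -a-> p2 -a-> p2 -a-> p2 -b-> p0 -a-> p2 -a-> p2 -a-> p2 -c-> p0 -a-> p2 -c-> p0 -a-> p2 -c-> p0 -c-> p0 -c-> p0 -a-> p2 -c-> p0 -a-> p2 -c-> p0 -c-> p0  → end p0, accepted

3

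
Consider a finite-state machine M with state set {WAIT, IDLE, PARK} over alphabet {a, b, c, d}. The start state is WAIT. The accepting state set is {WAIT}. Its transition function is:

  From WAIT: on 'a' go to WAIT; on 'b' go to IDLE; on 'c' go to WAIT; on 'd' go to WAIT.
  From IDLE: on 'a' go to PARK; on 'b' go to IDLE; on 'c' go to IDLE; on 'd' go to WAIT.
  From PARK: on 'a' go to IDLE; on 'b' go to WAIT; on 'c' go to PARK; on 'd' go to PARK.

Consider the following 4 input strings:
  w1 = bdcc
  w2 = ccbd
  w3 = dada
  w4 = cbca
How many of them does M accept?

3

w1:
  start at WAIT
  read 'b': WAIT → IDLE
  read 'd': IDLE → WAIT
  read 'c': WAIT → WAIT
  read 'c': WAIT → WAIT
  end WAIT, accepted
w2:
  start at WAIT
  read 'c': WAIT → WAIT
  read 'c': WAIT → WAIT
  read 'b': WAIT → IDLE
  read 'd': IDLE → WAIT
  end WAIT, accepted
w3:
  start at WAIT
  read 'd': WAIT → WAIT
  read 'a': WAIT → WAIT
  read 'd': WAIT → WAIT
  read 'a': WAIT → WAIT
  end WAIT, accepted
w4:
  start at WAIT
  read 'c': WAIT → WAIT
  read 'b': WAIT → IDLE
  read 'c': IDLE → IDLE
  read 'a': IDLE → PARK
  end PARK, rejected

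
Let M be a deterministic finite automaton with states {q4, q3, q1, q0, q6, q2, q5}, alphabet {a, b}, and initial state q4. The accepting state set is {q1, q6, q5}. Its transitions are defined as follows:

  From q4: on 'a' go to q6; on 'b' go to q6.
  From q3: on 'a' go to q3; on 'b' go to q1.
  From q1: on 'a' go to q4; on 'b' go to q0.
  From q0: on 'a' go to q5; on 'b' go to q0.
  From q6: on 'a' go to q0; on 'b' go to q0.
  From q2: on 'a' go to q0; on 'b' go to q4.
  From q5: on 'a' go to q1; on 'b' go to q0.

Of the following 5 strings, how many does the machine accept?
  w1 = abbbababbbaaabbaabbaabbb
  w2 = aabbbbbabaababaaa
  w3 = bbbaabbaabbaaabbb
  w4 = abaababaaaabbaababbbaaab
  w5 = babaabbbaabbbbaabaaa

w1: Trace: q4 -a-> q6 -b-> q0 -b-> q0 -b-> q0 -a-> q5 -b-> q0 -a-> q5 -b-> q0 -b-> q0 -b-> q0 -a-> q5 -a-> q1 -a-> q4 -b-> q6 -b-> q0 -a-> q5 -a-> q1 -b-> q0 -b-> q0 -a-> q5 -a-> q1 -b-> q0 -b-> q0 -b-> q0  → end q0, rejected
w2: Trace: q4 -a-> q6 -a-> q0 -b-> q0 -b-> q0 -b-> q0 -b-> q0 -b-> q0 -a-> q5 -b-> q0 -a-> q5 -a-> q1 -b-> q0 -a-> q5 -b-> q0 -a-> q5 -a-> q1 -a-> q4  → end q4, rejected
w3: Trace: q4 -b-> q6 -b-> q0 -b-> q0 -a-> q5 -a-> q1 -b-> q0 -b-> q0 -a-> q5 -a-> q1 -b-> q0 -b-> q0 -a-> q5 -a-> q1 -a-> q4 -b-> q6 -b-> q0 -b-> q0  → end q0, rejected
w4: Trace: q4 -a-> q6 -b-> q0 -a-> q5 -a-> q1 -b-> q0 -a-> q5 -b-> q0 -a-> q5 -a-> q1 -a-> q4 -a-> q6 -b-> q0 -b-> q0 -a-> q5 -a-> q1 -b-> q0 -a-> q5 -b-> q0 -b-> q0 -b-> q0 -a-> q5 -a-> q1 -a-> q4 -b-> q6  → end q6, accepted
w5: Trace: q4 -b-> q6 -a-> q0 -b-> q0 -a-> q5 -a-> q1 -b-> q0 -b-> q0 -b-> q0 -a-> q5 -a-> q1 -b-> q0 -b-> q0 -b-> q0 -b-> q0 -a-> q5 -a-> q1 -b-> q0 -a-> q5 -a-> q1 -a-> q4  → end q4, rejected

1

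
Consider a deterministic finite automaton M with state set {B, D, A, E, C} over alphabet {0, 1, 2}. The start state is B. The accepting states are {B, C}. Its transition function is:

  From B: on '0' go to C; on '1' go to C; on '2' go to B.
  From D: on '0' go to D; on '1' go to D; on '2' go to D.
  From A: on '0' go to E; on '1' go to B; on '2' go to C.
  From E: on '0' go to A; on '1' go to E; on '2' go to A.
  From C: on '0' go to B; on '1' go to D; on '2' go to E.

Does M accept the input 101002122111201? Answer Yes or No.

No

Trace: B -1-> C -0-> B -1-> C -0-> B -0-> C -2-> E -1-> E -2-> A -2-> C -1-> D -1-> D -1-> D -2-> D -0-> D -1-> D
End state D is not accepting.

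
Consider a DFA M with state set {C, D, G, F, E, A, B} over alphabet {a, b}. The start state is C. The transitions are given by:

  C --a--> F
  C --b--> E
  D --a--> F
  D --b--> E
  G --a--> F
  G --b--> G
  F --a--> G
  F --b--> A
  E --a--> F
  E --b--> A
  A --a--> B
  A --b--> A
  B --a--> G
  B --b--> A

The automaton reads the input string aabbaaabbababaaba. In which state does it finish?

Trace: C -a-> F -a-> G -b-> G -b-> G -a-> F -a-> G -a-> F -b-> A -b-> A -a-> B -b-> A -a-> B -b-> A -a-> B -a-> G -b-> G -a-> F

F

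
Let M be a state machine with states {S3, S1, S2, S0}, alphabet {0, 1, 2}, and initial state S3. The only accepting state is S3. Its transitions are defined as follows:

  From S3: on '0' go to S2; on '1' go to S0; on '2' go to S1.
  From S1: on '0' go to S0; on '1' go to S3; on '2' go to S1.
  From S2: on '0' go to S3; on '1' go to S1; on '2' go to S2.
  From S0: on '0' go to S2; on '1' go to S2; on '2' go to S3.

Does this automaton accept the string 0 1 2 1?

Yes

Trace: S3 -0-> S2 -1-> S1 -2-> S1 -1-> S3
End state S3 is accepting.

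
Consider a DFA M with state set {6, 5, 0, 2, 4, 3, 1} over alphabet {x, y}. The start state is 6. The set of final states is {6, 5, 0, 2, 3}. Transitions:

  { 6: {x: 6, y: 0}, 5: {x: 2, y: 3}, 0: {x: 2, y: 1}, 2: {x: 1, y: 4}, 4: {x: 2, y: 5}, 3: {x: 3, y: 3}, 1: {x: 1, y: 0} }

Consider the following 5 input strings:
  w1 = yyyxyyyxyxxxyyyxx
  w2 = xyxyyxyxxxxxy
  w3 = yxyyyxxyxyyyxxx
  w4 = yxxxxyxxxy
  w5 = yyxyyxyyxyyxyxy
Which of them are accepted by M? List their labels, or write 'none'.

w1:
  start at 6
  read 'y': 6 → 0
  read 'y': 0 → 1
  read 'y': 1 → 0
  read 'x': 0 → 2
  read 'y': 2 → 4
  read 'y': 4 → 5
  read 'y': 5 → 3
  read 'x': 3 → 3
  read 'y': 3 → 3
  read 'x': 3 → 3
  read 'x': 3 → 3
  read 'x': 3 → 3
  read 'y': 3 → 3
  read 'y': 3 → 3
  read 'y': 3 → 3
  read 'x': 3 → 3
  read 'x': 3 → 3
  end 3, accepted
w2:
  start at 6
  read 'x': 6 → 6
  read 'y': 6 → 0
  read 'x': 0 → 2
  read 'y': 2 → 4
  read 'y': 4 → 5
  read 'x': 5 → 2
  read 'y': 2 → 4
  read 'x': 4 → 2
  read 'x': 2 → 1
  read 'x': 1 → 1
  read 'x': 1 → 1
  read 'x': 1 → 1
  read 'y': 1 → 0
  end 0, accepted
w3:
  start at 6
  read 'y': 6 → 0
  read 'x': 0 → 2
  read 'y': 2 → 4
  read 'y': 4 → 5
  read 'y': 5 → 3
  read 'x': 3 → 3
  read 'x': 3 → 3
  read 'y': 3 → 3
  read 'x': 3 → 3
  read 'y': 3 → 3
  read 'y': 3 → 3
  read 'y': 3 → 3
  read 'x': 3 → 3
  read 'x': 3 → 3
  read 'x': 3 → 3
  end 3, accepted
w4:
  start at 6
  read 'y': 6 → 0
  read 'x': 0 → 2
  read 'x': 2 → 1
  read 'x': 1 → 1
  read 'x': 1 → 1
  read 'y': 1 → 0
  read 'x': 0 → 2
  read 'x': 2 → 1
  read 'x': 1 → 1
  read 'y': 1 → 0
  end 0, accepted
w5:
  start at 6
  read 'y': 6 → 0
  read 'y': 0 → 1
  read 'x': 1 → 1
  read 'y': 1 → 0
  read 'y': 0 → 1
  read 'x': 1 → 1
  read 'y': 1 → 0
  read 'y': 0 → 1
  read 'x': 1 → 1
  read 'y': 1 → 0
  read 'y': 0 → 1
  read 'x': 1 → 1
  read 'y': 1 → 0
  read 'x': 0 → 2
  read 'y': 2 → 4
  end 4, rejected

w1, w2, w3, w4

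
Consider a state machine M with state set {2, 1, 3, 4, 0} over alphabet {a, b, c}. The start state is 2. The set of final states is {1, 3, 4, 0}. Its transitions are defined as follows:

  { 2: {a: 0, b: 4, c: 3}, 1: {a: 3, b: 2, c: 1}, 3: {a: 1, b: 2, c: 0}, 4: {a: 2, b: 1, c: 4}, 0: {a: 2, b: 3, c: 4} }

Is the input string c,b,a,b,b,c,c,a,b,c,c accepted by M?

Yes

2 → 3 → 2 → 0 → 3 → 2 → 3 → 0 → 2 → 4 → 4 → 4
End state 4 is accepting.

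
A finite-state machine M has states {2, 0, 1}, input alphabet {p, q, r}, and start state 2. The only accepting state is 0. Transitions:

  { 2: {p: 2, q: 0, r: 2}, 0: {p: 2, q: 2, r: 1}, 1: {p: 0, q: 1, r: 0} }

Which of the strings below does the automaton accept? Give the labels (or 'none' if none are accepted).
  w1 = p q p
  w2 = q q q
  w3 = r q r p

w2, w3

w1: Trace: 2 -p-> 2 -q-> 0 -p-> 2  → end 2, rejected
w2: Trace: 2 -q-> 0 -q-> 2 -q-> 0  → end 0, accepted
w3: Trace: 2 -r-> 2 -q-> 0 -r-> 1 -p-> 0  → end 0, accepted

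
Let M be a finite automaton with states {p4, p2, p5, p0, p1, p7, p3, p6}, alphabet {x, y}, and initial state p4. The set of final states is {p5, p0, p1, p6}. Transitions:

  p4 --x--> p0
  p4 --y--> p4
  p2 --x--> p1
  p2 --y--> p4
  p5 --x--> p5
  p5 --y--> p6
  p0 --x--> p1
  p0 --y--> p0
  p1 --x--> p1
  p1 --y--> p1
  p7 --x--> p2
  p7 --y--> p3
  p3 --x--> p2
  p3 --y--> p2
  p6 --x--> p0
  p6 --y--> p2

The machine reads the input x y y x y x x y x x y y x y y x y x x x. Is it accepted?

start at p4
read 'x': p4 → p0
read 'y': p0 → p0
read 'y': p0 → p0
read 'x': p0 → p1
read 'y': p1 → p1
read 'x': p1 → p1
read 'x': p1 → p1
read 'y': p1 → p1
read 'x': p1 → p1
read 'x': p1 → p1
read 'y': p1 → p1
read 'y': p1 → p1
read 'x': p1 → p1
read 'y': p1 → p1
read 'y': p1 → p1
read 'x': p1 → p1
read 'y': p1 → p1
read 'x': p1 → p1
read 'x': p1 → p1
read 'x': p1 → p1
End state p1 is accepting.

Yes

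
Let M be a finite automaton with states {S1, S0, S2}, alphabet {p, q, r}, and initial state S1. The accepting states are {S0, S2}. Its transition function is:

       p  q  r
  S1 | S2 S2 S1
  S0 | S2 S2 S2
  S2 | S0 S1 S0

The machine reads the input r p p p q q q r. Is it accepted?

S1 → S1 → S2 → S0 → S2 → S1 → S2 → S1 → S1
End state S1 is not accepting.

No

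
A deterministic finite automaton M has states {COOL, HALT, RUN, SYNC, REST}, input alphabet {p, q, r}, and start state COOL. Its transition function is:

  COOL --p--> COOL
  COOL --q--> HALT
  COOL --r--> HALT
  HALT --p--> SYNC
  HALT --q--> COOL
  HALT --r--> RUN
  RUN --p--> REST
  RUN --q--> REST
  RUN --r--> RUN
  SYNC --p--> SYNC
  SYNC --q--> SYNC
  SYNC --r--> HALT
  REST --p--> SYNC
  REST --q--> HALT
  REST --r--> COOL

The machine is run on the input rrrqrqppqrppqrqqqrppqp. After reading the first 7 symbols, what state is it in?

start at COOL
read 'r': COOL → HALT
read 'r': HALT → RUN
read 'r': RUN → RUN
read 'q': RUN → REST
read 'r': REST → COOL
read 'q': COOL → HALT
read 'p': HALT → SYNC
After 7 symbols: SYNC.

SYNC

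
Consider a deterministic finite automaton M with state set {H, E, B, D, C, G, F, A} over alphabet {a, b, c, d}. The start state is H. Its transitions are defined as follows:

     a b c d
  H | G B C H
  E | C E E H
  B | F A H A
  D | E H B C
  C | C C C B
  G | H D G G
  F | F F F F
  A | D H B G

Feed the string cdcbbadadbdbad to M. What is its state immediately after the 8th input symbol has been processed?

C

H → C → B → H → B → A → D → C → C
After 8 symbols: C.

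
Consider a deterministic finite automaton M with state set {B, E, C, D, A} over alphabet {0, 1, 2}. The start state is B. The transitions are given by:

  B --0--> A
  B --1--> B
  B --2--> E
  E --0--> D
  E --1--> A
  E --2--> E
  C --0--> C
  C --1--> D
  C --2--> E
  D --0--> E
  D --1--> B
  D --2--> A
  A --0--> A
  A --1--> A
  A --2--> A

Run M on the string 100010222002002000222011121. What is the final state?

A

start at B
read '1': B → B
read '0': B → A
read '0': A → A
read '0': A → A
read '1': A → A
read '0': A → A
read '2': A → A
read '2': A → A
read '2': A → A
read '0': A → A
read '0': A → A
read '2': A → A
read '0': A → A
read '0': A → A
read '2': A → A
read '0': A → A
read '0': A → A
read '0': A → A
read '2': A → A
read '2': A → A
read '2': A → A
read '0': A → A
read '1': A → A
read '1': A → A
read '1': A → A
read '2': A → A
read '1': A → A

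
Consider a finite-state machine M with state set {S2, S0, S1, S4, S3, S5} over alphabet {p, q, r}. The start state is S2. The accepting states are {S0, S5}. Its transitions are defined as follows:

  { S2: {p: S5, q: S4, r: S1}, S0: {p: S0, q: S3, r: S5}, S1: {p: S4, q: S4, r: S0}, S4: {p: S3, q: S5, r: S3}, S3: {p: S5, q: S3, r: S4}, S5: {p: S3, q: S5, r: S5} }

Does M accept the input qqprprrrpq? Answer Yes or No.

Trace: S2 -q-> S4 -q-> S5 -p-> S3 -r-> S4 -p-> S3 -r-> S4 -r-> S3 -r-> S4 -p-> S3 -q-> S3
End state S3 is not accepting.

No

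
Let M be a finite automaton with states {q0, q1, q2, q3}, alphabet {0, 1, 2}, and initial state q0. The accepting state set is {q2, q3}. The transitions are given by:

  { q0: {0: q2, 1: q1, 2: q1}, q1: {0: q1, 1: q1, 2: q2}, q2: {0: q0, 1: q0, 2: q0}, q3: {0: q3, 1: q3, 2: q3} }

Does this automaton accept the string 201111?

start at q0
read '2': q0 → q1
read '0': q1 → q1
read '1': q1 → q1
read '1': q1 → q1
read '1': q1 → q1
read '1': q1 → q1
End state q1 is not accepting.

No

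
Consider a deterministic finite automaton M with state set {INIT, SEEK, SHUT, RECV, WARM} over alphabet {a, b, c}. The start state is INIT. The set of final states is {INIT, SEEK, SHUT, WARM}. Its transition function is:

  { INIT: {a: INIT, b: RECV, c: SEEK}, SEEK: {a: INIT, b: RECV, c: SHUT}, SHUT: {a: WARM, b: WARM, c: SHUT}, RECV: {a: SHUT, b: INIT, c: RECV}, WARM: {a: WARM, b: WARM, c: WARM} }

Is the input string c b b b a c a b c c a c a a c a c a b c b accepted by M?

Yes

start at INIT
read 'c': INIT → SEEK
read 'b': SEEK → RECV
read 'b': RECV → INIT
read 'b': INIT → RECV
read 'a': RECV → SHUT
read 'c': SHUT → SHUT
read 'a': SHUT → WARM
read 'b': WARM → WARM
read 'c': WARM → WARM
read 'c': WARM → WARM
read 'a': WARM → WARM
read 'c': WARM → WARM
read 'a': WARM → WARM
read 'a': WARM → WARM
read 'c': WARM → WARM
read 'a': WARM → WARM
read 'c': WARM → WARM
read 'a': WARM → WARM
read 'b': WARM → WARM
read 'c': WARM → WARM
read 'b': WARM → WARM
End state WARM is accepting.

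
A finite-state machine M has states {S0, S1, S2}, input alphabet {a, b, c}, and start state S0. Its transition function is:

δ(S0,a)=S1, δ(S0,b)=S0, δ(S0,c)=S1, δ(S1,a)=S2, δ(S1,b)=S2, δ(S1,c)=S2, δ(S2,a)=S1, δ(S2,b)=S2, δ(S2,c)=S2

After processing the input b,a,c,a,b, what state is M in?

Trace: S0 -b-> S0 -a-> S1 -c-> S2 -a-> S1 -b-> S2

S2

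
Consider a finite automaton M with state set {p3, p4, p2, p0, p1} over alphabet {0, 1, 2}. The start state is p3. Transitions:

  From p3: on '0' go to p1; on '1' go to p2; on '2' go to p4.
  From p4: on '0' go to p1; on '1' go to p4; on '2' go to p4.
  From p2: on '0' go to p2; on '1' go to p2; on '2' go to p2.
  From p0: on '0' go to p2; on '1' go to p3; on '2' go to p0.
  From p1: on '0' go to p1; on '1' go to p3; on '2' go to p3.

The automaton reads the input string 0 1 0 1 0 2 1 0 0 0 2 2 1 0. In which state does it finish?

p3 → p1 → p3 → p1 → p3 → p1 → p3 → p2 → p2 → p2 → p2 → p2 → p2 → p2 → p2

p2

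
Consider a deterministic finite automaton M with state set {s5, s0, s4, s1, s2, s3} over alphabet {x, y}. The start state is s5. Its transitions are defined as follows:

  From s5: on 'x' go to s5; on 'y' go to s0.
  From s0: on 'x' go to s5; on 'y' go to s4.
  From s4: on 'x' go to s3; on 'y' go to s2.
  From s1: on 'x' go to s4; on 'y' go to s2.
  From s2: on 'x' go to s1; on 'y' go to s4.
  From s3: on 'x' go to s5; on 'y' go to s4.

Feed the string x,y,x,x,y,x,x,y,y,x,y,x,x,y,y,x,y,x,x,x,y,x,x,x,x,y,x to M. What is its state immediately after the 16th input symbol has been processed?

s3

Trace: s5 -x-> s5 -y-> s0 -x-> s5 -x-> s5 -y-> s0 -x-> s5 -x-> s5 -y-> s0 -y-> s4 -x-> s3 -y-> s4 -x-> s3 -x-> s5 -y-> s0 -y-> s4 -x-> s3
After 16 symbols: s3.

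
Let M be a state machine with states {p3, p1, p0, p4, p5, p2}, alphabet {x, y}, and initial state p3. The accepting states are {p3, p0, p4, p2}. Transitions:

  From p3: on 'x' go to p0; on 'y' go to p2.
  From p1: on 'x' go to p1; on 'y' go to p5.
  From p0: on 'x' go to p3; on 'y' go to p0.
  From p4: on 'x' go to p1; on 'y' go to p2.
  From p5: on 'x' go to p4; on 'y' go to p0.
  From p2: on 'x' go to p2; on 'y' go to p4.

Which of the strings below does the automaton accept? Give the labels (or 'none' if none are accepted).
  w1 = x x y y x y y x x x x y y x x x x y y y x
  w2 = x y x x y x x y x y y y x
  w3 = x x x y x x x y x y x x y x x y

w1, w2

w1:
  start at p3
  read 'x': p3 → p0
  read 'x': p0 → p3
  read 'y': p3 → p2
  read 'y': p2 → p4
  read 'x': p4 → p1
  read 'y': p1 → p5
  read 'y': p5 → p0
  read 'x': p0 → p3
  read 'x': p3 → p0
  read 'x': p0 → p3
  read 'x': p3 → p0
  read 'y': p0 → p0
  read 'y': p0 → p0
  read 'x': p0 → p3
  read 'x': p3 → p0
  read 'x': p0 → p3
  read 'x': p3 → p0
  read 'y': p0 → p0
  read 'y': p0 → p0
  read 'y': p0 → p0
  read 'x': p0 → p3
  end p3, accepted
w2:
  start at p3
  read 'x': p3 → p0
  read 'y': p0 → p0
  read 'x': p0 → p3
  read 'x': p3 → p0
  read 'y': p0 → p0
  read 'x': p0 → p3
  read 'x': p3 → p0
  read 'y': p0 → p0
  read 'x': p0 → p3
  read 'y': p3 → p2
  read 'y': p2 → p4
  read 'y': p4 → p2
  read 'x': p2 → p2
  end p2, accepted
w3:
  start at p3
  read 'x': p3 → p0
  read 'x': p0 → p3
  read 'x': p3 → p0
  read 'y': p0 → p0
  read 'x': p0 → p3
  read 'x': p3 → p0
  read 'x': p0 → p3
  read 'y': p3 → p2
  read 'x': p2 → p2
  read 'y': p2 → p4
  read 'x': p4 → p1
  read 'x': p1 → p1
  read 'y': p1 → p5
  read 'x': p5 → p4
  read 'x': p4 → p1
  read 'y': p1 → p5
  end p5, rejected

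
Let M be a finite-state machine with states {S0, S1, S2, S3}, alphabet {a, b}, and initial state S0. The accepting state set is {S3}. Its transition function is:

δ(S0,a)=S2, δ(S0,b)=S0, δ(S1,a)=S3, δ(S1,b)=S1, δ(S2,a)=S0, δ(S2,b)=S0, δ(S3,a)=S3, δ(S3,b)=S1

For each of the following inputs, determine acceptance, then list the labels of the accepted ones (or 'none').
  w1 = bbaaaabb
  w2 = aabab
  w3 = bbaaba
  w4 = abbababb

none

w1:
  start at S0
  read 'b': S0 → S0
  read 'b': S0 → S0
  read 'a': S0 → S2
  read 'a': S2 → S0
  read 'a': S0 → S2
  read 'a': S2 → S0
  read 'b': S0 → S0
  read 'b': S0 → S0
  end S0, rejected
w2:
  start at S0
  read 'a': S0 → S2
  read 'a': S2 → S0
  read 'b': S0 → S0
  read 'a': S0 → S2
  read 'b': S2 → S0
  end S0, rejected
w3:
  start at S0
  read 'b': S0 → S0
  read 'b': S0 → S0
  read 'a': S0 → S2
  read 'a': S2 → S0
  read 'b': S0 → S0
  read 'a': S0 → S2
  end S2, rejected
w4:
  start at S0
  read 'a': S0 → S2
  read 'b': S2 → S0
  read 'b': S0 → S0
  read 'a': S0 → S2
  read 'b': S2 → S0
  read 'a': S0 → S2
  read 'b': S2 → S0
  read 'b': S0 → S0
  end S0, rejected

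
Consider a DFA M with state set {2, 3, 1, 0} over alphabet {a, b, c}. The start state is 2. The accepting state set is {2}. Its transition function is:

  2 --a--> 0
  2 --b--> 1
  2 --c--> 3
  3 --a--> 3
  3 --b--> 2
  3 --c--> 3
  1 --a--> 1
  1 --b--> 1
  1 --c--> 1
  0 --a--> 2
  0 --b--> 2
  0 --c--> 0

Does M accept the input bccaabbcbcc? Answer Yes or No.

Trace: 2 -b-> 1 -c-> 1 -c-> 1 -a-> 1 -a-> 1 -b-> 1 -b-> 1 -c-> 1 -b-> 1 -c-> 1 -c-> 1
End state 1 is not accepting.

No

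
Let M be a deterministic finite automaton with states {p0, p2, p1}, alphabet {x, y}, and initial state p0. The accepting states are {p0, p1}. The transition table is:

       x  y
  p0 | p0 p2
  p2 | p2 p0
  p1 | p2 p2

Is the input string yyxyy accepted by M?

Trace: p0 -y-> p2 -y-> p0 -x-> p0 -y-> p2 -y-> p0
End state p0 is accepting.

Yes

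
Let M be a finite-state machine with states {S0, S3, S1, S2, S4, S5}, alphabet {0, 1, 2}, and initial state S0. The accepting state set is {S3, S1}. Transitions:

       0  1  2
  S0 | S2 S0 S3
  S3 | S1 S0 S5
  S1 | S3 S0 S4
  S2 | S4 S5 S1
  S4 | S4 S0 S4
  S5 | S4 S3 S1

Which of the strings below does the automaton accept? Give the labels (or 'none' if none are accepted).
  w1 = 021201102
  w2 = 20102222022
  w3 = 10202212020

w1:
  start at S0
  read '0': S0 → S2
  read '2': S2 → S1
  read '1': S1 → S0
  read '2': S0 → S3
  read '0': S3 → S1
  read '1': S1 → S0
  read '1': S0 → S0
  read '0': S0 → S2
  read '2': S2 → S1
  end S1, accepted
w2:
  start at S0
  read '2': S0 → S3
  read '0': S3 → S1
  read '1': S1 → S0
  read '0': S0 → S2
  read '2': S2 → S1
  read '2': S1 → S4
  read '2': S4 → S4
  read '2': S4 → S4
  read '0': S4 → S4
  read '2': S4 → S4
  read '2': S4 → S4
  end S4, rejected
w3:
  start at S0
  read '1': S0 → S0
  read '0': S0 → S2
  read '2': S2 → S1
  read '0': S1 → S3
  read '2': S3 → S5
  read '2': S5 → S1
  read '1': S1 → S0
  read '2': S0 → S3
  read '0': S3 → S1
  read '2': S1 → S4
  read '0': S4 → S4
  end S4, rejected

w1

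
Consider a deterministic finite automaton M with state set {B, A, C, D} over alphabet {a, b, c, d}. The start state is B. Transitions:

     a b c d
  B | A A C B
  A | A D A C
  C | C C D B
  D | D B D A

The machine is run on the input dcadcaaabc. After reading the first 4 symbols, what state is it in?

B

B → B → C → C → B
After 4 symbols: B.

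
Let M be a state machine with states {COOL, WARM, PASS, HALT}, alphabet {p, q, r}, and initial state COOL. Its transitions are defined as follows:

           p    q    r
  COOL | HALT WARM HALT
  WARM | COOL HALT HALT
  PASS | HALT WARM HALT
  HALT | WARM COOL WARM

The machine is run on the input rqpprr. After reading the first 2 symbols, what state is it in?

COOL → HALT → COOL
After 2 symbols: COOL.

COOL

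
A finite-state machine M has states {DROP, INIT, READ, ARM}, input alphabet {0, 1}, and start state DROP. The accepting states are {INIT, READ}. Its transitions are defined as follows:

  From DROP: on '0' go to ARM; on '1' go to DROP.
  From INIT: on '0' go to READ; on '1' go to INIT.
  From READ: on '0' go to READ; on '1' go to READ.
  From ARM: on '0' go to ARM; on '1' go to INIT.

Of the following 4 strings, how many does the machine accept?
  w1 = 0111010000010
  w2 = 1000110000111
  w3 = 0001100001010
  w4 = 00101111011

w1: Trace: DROP -0-> ARM -1-> INIT -1-> INIT -1-> INIT -0-> READ -1-> READ -0-> READ -0-> READ -0-> READ -0-> READ -0-> READ -1-> READ -0-> READ  → end READ, accepted
w2: Trace: DROP -1-> DROP -0-> ARM -0-> ARM -0-> ARM -1-> INIT -1-> INIT -0-> READ -0-> READ -0-> READ -0-> READ -1-> READ -1-> READ -1-> READ  → end READ, accepted
w3: Trace: DROP -0-> ARM -0-> ARM -0-> ARM -1-> INIT -1-> INIT -0-> READ -0-> READ -0-> READ -0-> READ -1-> READ -0-> READ -1-> READ -0-> READ  → end READ, accepted
w4: Trace: DROP -0-> ARM -0-> ARM -1-> INIT -0-> READ -1-> READ -1-> READ -1-> READ -1-> READ -0-> READ -1-> READ -1-> READ  → end READ, accepted

4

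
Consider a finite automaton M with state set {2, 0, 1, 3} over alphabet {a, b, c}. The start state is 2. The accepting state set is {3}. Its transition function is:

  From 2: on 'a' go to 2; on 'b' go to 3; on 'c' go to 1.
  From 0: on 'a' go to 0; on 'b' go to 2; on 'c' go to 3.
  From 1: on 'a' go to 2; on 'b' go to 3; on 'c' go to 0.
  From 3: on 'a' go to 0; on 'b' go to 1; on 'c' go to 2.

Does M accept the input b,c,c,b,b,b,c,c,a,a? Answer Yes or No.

Trace: 2 -b-> 3 -c-> 2 -c-> 1 -b-> 3 -b-> 1 -b-> 3 -c-> 2 -c-> 1 -a-> 2 -a-> 2
End state 2 is not accepting.

No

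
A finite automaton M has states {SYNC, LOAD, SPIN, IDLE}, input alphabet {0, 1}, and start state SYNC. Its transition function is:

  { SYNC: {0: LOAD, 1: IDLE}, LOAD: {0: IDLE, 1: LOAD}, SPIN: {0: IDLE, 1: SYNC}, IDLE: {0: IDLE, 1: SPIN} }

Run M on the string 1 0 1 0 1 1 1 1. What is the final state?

SPIN

start at SYNC
read '1': SYNC → IDLE
read '0': IDLE → IDLE
read '1': IDLE → SPIN
read '0': SPIN → IDLE
read '1': IDLE → SPIN
read '1': SPIN → SYNC
read '1': SYNC → IDLE
read '1': IDLE → SPIN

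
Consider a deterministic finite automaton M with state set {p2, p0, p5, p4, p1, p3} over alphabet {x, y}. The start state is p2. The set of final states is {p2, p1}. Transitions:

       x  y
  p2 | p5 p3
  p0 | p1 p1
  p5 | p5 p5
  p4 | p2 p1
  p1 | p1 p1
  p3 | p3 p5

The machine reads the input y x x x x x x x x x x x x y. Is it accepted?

p2 → p3 → p3 → p3 → p3 → p3 → p3 → p3 → p3 → p3 → p3 → p3 → p3 → p3 → p5
End state p5 is not accepting.

No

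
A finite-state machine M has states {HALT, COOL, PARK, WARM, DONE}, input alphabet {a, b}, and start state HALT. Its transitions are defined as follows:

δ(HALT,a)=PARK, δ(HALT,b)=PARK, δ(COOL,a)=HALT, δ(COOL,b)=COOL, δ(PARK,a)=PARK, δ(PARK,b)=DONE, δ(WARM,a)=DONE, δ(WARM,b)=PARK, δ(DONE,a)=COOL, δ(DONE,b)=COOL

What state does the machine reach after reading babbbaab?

DONE

HALT → PARK → PARK → DONE → COOL → COOL → HALT → PARK → DONE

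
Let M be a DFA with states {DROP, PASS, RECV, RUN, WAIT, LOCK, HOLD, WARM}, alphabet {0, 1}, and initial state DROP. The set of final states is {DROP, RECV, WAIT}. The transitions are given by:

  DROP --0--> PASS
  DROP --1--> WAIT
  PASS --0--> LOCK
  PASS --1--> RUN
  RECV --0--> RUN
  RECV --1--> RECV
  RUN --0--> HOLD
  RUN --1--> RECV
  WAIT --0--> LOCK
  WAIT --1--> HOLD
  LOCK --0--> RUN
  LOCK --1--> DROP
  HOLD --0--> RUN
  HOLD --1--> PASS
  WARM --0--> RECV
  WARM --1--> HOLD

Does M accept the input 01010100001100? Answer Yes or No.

Trace: DROP -0-> PASS -1-> RUN -0-> HOLD -1-> PASS -0-> LOCK -1-> DROP -0-> PASS -0-> LOCK -0-> RUN -0-> HOLD -1-> PASS -1-> RUN -0-> HOLD -0-> RUN
End state RUN is not accepting.

No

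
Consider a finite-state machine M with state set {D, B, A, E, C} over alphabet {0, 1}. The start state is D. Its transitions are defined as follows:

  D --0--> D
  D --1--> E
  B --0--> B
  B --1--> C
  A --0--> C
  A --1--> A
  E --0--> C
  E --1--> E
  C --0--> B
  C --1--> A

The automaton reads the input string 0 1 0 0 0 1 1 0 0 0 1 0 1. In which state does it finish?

Trace: D -0-> D -1-> E -0-> C -0-> B -0-> B -1-> C -1-> A -0-> C -0-> B -0-> B -1-> C -0-> B -1-> C

C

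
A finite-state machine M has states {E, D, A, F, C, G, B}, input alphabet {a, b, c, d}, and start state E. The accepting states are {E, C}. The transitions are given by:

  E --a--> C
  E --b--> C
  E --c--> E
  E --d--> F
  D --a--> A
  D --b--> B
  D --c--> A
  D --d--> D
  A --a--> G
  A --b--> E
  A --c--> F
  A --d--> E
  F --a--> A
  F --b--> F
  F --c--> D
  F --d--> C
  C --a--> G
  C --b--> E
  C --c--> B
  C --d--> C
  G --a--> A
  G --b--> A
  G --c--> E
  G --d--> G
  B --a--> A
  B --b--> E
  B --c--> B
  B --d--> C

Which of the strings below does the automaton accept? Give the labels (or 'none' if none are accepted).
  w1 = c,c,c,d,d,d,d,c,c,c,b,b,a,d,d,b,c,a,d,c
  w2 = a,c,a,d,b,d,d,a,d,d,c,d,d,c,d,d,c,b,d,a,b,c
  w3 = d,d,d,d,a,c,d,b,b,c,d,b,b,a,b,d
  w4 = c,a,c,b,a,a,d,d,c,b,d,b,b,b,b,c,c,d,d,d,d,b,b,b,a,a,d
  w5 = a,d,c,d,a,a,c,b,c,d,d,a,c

w1, w2

w1: Trace: E -c-> E -c-> E -c-> E -d-> F -d-> C -d-> C -d-> C -c-> B -c-> B -c-> B -b-> E -b-> C -a-> G -d-> G -d-> G -b-> A -c-> F -a-> A -d-> E -c-> E  → end E, accepted
w2: Trace: E -a-> C -c-> B -a-> A -d-> E -b-> C -d-> C -d-> C -a-> G -d-> G -d-> G -c-> E -d-> F -d-> C -c-> B -d-> C -d-> C -c-> B -b-> E -d-> F -a-> A -b-> E -c-> E  → end E, accepted
w3: Trace: E -d-> F -d-> C -d-> C -d-> C -a-> G -c-> E -d-> F -b-> F -b-> F -c-> D -d-> D -b-> B -b-> E -a-> C -b-> E -d-> F  → end F, rejected
w4: Trace: E -c-> E -a-> C -c-> B -b-> E -a-> C -a-> G -d-> G -d-> G -c-> E -b-> C -d-> C -b-> E -b-> C -b-> E -b-> C -c-> B -c-> B -d-> C -d-> C -d-> C -d-> C -b-> E -b-> C -b-> E -a-> C -a-> G -d-> G  → end G, rejected
w5: Trace: E -a-> C -d-> C -c-> B -d-> C -a-> G -a-> A -c-> F -b-> F -c-> D -d-> D -d-> D -a-> A -c-> F  → end F, rejected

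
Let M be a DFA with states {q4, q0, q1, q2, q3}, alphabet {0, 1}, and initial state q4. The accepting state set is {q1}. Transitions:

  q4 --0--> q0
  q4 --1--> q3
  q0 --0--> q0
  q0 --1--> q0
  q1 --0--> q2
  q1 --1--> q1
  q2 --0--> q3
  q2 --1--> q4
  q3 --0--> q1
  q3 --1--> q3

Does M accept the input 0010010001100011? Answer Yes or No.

No

Trace: q4 -0-> q0 -0-> q0 -1-> q0 -0-> q0 -0-> q0 -1-> q0 -0-> q0 -0-> q0 -0-> q0 -1-> q0 -1-> q0 -0-> q0 -0-> q0 -0-> q0 -1-> q0 -1-> q0
End state q0 is not accepting.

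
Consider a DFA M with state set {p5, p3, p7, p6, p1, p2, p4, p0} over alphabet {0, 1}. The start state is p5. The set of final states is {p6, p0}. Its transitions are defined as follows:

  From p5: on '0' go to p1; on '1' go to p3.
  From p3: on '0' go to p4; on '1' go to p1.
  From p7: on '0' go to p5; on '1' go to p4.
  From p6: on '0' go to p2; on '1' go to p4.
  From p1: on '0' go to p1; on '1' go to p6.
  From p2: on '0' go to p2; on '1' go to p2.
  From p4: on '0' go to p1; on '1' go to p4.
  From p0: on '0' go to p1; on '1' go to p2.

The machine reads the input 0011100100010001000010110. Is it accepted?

p5 → p1 → p1 → p6 → p4 → p4 → p1 → p1 → p6 → p2 → p2 → p2 → p2 → p2 → p2 → p2 → p2 → p2 → p2 → p2 → p2 → p2 → p2 → p2 → p2 → p2
End state p2 is not accepting.

No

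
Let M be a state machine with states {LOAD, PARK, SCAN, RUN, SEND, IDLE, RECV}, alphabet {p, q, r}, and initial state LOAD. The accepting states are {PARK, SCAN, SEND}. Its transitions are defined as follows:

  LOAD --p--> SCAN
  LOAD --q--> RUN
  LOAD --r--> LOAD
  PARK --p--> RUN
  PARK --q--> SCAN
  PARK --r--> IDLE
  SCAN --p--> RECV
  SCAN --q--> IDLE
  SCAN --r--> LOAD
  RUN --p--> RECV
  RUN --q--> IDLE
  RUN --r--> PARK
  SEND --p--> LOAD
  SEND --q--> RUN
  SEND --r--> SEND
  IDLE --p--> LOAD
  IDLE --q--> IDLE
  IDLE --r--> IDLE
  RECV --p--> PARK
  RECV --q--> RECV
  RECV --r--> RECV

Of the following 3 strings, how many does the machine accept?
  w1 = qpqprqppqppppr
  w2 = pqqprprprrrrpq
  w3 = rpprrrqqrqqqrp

1

w1:
  start at LOAD
  read 'q': LOAD → RUN
  read 'p': RUN → RECV
  read 'q': RECV → RECV
  read 'p': RECV → PARK
  read 'r': PARK → IDLE
  read 'q': IDLE → IDLE
  read 'p': IDLE → LOAD
  read 'p': LOAD → SCAN
  read 'q': SCAN → IDLE
  read 'p': IDLE → LOAD
  read 'p': LOAD → SCAN
  read 'p': SCAN → RECV
  read 'p': RECV → PARK
  read 'r': PARK → IDLE
  end IDLE, rejected
w2:
  start at LOAD
  read 'p': LOAD → SCAN
  read 'q': SCAN → IDLE
  read 'q': IDLE → IDLE
  read 'p': IDLE → LOAD
  read 'r': LOAD → LOAD
  read 'p': LOAD → SCAN
  read 'r': SCAN → LOAD
  read 'p': LOAD → SCAN
  read 'r': SCAN → LOAD
  read 'r': LOAD → LOAD
  read 'r': LOAD → LOAD
  read 'r': LOAD → LOAD
  read 'p': LOAD → SCAN
  read 'q': SCAN → IDLE
  end IDLE, rejected
w3:
  start at LOAD
  read 'r': LOAD → LOAD
  read 'p': LOAD → SCAN
  read 'p': SCAN → RECV
  read 'r': RECV → RECV
  read 'r': RECV → RECV
  read 'r': RECV → RECV
  read 'q': RECV → RECV
  read 'q': RECV → RECV
  read 'r': RECV → RECV
  read 'q': RECV → RECV
  read 'q': RECV → RECV
  read 'q': RECV → RECV
  read 'r': RECV → RECV
  read 'p': RECV → PARK
  end PARK, accepted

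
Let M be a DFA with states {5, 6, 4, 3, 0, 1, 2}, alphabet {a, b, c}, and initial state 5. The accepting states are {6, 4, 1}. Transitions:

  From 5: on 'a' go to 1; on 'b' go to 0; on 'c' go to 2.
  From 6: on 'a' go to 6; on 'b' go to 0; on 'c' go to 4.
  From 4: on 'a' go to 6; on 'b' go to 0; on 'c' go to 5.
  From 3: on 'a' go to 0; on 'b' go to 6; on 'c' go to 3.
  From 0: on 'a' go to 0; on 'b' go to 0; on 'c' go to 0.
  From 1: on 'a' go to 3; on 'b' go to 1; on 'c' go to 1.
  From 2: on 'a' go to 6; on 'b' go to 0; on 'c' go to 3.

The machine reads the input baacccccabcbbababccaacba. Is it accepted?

start at 5
read 'b': 5 → 0
read 'a': 0 → 0
read 'a': 0 → 0
read 'c': 0 → 0
read 'c': 0 → 0
read 'c': 0 → 0
read 'c': 0 → 0
read 'c': 0 → 0
read 'a': 0 → 0
read 'b': 0 → 0
read 'c': 0 → 0
read 'b': 0 → 0
read 'b': 0 → 0
read 'a': 0 → 0
read 'b': 0 → 0
read 'a': 0 → 0
read 'b': 0 → 0
read 'c': 0 → 0
read 'c': 0 → 0
read 'a': 0 → 0
read 'a': 0 → 0
read 'c': 0 → 0
read 'b': 0 → 0
read 'a': 0 → 0
End state 0 is not accepting.

No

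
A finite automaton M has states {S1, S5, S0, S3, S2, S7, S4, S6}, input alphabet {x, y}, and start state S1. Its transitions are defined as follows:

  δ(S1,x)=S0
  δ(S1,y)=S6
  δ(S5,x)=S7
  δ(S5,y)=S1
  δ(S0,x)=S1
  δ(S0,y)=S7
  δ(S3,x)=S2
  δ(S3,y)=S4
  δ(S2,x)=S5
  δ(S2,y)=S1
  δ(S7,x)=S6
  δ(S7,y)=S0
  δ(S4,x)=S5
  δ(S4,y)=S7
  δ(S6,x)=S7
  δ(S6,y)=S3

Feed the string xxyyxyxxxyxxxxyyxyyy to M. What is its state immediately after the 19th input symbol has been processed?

S4

S1 → S0 → S1 → S6 → S3 → S2 → S1 → S0 → S1 → S0 → S7 → S6 → S7 → S6 → S7 → S0 → S7 → S6 → S3 → S4
After 19 symbols: S4.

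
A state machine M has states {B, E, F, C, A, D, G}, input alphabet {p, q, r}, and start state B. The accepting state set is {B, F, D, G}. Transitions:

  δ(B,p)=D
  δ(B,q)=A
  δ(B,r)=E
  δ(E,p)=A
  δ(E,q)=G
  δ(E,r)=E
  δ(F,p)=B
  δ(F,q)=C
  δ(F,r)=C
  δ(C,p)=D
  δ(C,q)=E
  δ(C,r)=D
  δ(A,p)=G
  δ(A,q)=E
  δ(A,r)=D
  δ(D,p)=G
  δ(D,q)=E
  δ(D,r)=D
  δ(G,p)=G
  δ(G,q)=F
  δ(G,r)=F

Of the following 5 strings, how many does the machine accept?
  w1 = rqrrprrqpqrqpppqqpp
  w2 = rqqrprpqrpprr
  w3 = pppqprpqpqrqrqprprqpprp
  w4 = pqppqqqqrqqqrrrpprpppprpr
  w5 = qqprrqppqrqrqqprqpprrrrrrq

w1: B → E → G → F → C → D → D → D → E → A → E → E → G → G → G → G → F → C → D → G  → end G, accepted
w2: B → E → G → F → C → D → D → G → F → C → D → G → F → C  → end C, rejected
w3: B → D → G → G → F → B → E → A → E → A → E → E → G → F → C → D → D → G → F → C → D → G → F → B  → end B, accepted
w4: B → D → E → A → G → F → C → E → G → F → C → E → G → F → C → D → G → G → F → B → D → G → G → F → B → E  → end E, rejected
w5: B → A → E → A → D → D → E → A → G → F → C → E → E → G → F → B → E → G → G → G → F → C → D → D → D → D → E  → end E, rejected

2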